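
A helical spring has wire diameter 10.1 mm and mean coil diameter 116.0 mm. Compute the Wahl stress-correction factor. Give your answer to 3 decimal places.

C = D/d = 116.0/10.1 = 11.4851
K_W = (4C−1)/(4C−4) + 0.615/C = 44.941/41.941 + 0.0535 = 1.1251

1.125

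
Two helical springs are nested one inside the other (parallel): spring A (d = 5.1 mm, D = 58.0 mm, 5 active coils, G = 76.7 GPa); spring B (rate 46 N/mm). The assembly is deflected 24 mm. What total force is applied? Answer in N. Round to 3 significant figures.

1260 N

k_A = Gd⁴/(8D³N_a) = (76.7×10³)(5.1⁴)/(8·58.0³·5) = 6.6486 N/mm
Parallel: k_eq = 6.6486 + 46 = 52.649 N/mm
F = k_eq·δ = 52.649·24 = 1263.6 N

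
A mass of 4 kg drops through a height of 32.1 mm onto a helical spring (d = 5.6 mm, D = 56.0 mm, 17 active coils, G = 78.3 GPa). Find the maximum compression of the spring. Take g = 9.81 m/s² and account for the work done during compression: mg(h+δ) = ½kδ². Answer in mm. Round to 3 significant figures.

k = Gd⁴/(8D³N_a) = (78.3×10³)(5.6⁴)/(8·56.0³·17) = 3.2241 N/mm
W = mg = 4 × 9.81 = 39.24 N
½kδ² − Wδ − Wh = 0 → δ = (W + √(W² + 2kWh))/k
δ = (39.24 + √(1539.8 + 8122.22))/3.2241 = (39.24 + 98.295)/3.2241 = 42.658 mm

42.7 mm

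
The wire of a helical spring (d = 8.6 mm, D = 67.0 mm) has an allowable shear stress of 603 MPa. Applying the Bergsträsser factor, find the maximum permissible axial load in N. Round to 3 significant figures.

C = D/d = 67.0/8.6 = 7.7907
K_B = (4C+2)/(4C−3) = 33.163/28.163 = 1.1775
τ_max = K·8FD/(πd³) → F_max = τ_allow·πd³/(8DK)
F_max = 603·π·8.6³/(8·67.0·1.1775) = 1.2049e+06/631.16 = 1909.1 N

1910 N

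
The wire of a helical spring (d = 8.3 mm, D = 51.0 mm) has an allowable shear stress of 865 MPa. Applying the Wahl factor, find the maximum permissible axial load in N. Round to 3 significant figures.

C = D/d = 51.0/8.3 = 6.1446
K_W = (4C−1)/(4C−4) + 0.615/C = 23.578/20.578 + 0.1001 = 1.2459
τ_max = K·8FD/(πd³) → F_max = τ_allow·πd³/(8DK)
F_max = 865·π·8.3³/(8·51.0·1.2459) = 1.5538e+06/508.32 = 3056.8 N

3060 N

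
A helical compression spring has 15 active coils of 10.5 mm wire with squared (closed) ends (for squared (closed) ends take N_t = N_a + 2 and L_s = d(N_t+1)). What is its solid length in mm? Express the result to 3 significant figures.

189 mm

squared (closed) ends: N_t = N_a + 2 = 15 + 2 = 17
L_s = d·(N_t+1) = 10.5 × 18 = 189 mm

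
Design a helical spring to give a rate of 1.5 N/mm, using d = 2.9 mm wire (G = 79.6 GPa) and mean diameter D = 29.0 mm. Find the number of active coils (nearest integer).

N_a = Gd⁴/(8D³k) = (79.6×10³ × 2.9⁴)/(8 × 29.0³ × 1.5)
    = 5.62996e+06 / 292668 = 19.24 → 19 coils

19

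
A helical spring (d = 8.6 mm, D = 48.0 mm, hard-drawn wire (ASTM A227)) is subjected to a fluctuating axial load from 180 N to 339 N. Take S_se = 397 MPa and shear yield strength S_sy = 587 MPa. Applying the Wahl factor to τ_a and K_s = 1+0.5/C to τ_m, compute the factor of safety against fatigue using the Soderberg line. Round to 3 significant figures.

C = D/d = 48.0/8.6 = 5.5814; K_W = (4C−1)/(4C−4)+0.615/C = 1.2739; K_s = 1+0.5/C = 1.0896
F_a = (F_max−F_min)/2 = 79.5 N; F_m = (F_max+F_min)/2 = 259.5 N
τ_a = K_W·8F_aD/(πd³) = 1.2739 × 15.278 = 19.462 MPa
τ_m = K_s·8F_mD/(πd³) = 1.0896 × 49.868 = 54.336 MPa
Soderberg: 1/n_f = τ_a/S_se + τ_m/S_sy = 19.462/397 + 54.336/587 = 0.04902 + 0.09256 = 0.14159
n_f = 1/0.14159 = 7.063

7.06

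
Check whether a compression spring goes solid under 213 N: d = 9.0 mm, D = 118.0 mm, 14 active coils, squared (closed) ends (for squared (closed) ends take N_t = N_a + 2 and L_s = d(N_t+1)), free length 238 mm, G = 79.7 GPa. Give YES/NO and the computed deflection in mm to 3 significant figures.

k = Gd⁴/(8D³N_a) = (79.7×10³)(9.0⁴)/(8·118.0³·14) = 2.8416 N/mm
N_t = 16; L_s = 9.0·17 = 153 mm; δ_solid = L₀ − L_s = 238 − 153 = 85 mm
δ = F/k = 213/2.8416 = 74.958 mm
δ < δ_solid → spring does not go solid

NO, δ = 75.0 mm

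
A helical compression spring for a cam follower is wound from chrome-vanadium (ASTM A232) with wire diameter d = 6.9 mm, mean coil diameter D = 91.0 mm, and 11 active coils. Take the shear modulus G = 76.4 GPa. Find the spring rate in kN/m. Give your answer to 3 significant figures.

2.61 kN/m

k = Gd⁴/(8D³N_a) = (76.4×10³ × 6.9⁴) / (8 × 91.0³ × 11)
  = 1.73177e+08 / 6.63142e+07 = 2.6115 N/mm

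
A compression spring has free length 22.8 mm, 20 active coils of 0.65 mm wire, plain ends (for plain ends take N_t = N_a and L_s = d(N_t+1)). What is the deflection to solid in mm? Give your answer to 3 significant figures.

N_t = 20; L_s = 0.65·21 = 13.65 mm
δ_solid = L₀ − L_s = 22.8 − 13.65 = 9.15 mm

9.15 mm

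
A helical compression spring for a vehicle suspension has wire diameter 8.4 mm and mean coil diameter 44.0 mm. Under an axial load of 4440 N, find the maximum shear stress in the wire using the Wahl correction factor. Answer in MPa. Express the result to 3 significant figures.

1090 MPa

Spring index C = D/d = 44.0/8.4 = 5.2381
K_W = (4C−1)/(4C−4) + 0.615/C = 19.952/16.952 + 0.1174 = 1.2944
τ₀ = 8FD/(πd³) = 8·4440·44.0/(π·8.4³) = 1.56288e+06/1862 = 839.34 MPa
τ_max = K·τ₀ = 1.2944 × 839.34 = 1086.4 MPa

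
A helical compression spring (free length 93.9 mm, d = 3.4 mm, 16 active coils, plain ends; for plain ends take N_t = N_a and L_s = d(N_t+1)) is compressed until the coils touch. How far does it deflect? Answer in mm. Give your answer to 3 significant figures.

N_t = 16; L_s = 3.4·17 = 57.8 mm
δ_solid = L₀ − L_s = 93.9 − 57.8 = 36.1 mm

36.1 mm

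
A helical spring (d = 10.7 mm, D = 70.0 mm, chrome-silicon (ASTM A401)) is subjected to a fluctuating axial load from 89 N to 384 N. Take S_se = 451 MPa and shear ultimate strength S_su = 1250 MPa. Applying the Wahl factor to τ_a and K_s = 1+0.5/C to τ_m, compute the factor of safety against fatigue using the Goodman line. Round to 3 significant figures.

C = D/d = 70.0/10.7 = 6.5421; K_W = (4C−1)/(4C−4)+0.615/C = 1.2293; K_s = 1+0.5/C = 1.0764
F_a = (F_max−F_min)/2 = 147.5 N; F_m = (F_max+F_min)/2 = 236.5 N
τ_a = K_W·8F_aD/(πd³) = 1.2293 × 21.462 = 26.385 MPa
τ_m = K_s·8F_mD/(πd³) = 1.0764 × 34.413 = 37.043 MPa
Goodman: 1/n_f = τ_a/S_se + τ_m/S_su = 26.385/451 + 37.043/1250 = 0.05850 + 0.02963 = 0.088136
n_f = 1/0.088136 = 11.35

11.3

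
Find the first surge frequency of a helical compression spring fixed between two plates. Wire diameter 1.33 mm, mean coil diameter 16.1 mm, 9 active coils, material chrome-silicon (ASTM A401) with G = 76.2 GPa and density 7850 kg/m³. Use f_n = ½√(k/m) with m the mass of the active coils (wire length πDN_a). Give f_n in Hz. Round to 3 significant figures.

k = Gd⁴/(8D³N_a) = (76.2×10³)(1.33⁴)/(8·16.1³·9) = 0.79351 N/mm = 793.51 N/m
Wire length L = πDN_a = π·16.1·9 = 455.22 mm
m = ρ·(πd²/4)·L = 7850 × 1.3893×10⁻⁶ m² × 0.45522 m = 0.0049646 kg
f_n = ½√(k/m) = 0.5·√(793.51/0.0049646) = 0.5·√(1.5983e+05) = 199.9 Hz

200 Hz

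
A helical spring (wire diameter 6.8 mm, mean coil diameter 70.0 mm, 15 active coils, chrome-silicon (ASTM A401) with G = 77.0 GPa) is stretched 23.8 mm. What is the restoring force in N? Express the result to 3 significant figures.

95.2 N

k = Gd⁴/(8D³N_a) = (77.0×10³)(6.8⁴)/(8·70.0³·15) = 3.9999 N/mm
F = k·δ = 3.9999 × 23.8 = 95.198 N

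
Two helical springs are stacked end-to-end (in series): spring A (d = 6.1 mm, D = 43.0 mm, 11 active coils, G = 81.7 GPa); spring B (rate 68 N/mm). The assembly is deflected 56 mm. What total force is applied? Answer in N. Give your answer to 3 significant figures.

k_A = Gd⁴/(8D³N_a) = (81.7×10³)(6.1⁴)/(8·43.0³·11) = 16.168 N/mm
Series: 1/k_eq = 1/16.168 + 1/68 = 0.076557; k_eq = 13.062 N/mm
F = k_eq·δ = 13.062·56 = 731.48 N

731 N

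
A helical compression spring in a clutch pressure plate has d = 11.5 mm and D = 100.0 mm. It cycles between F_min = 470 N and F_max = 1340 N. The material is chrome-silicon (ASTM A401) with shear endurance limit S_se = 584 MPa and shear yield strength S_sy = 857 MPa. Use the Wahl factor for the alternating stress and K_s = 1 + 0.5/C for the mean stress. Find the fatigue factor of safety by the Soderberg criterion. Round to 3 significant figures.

C = D/d = 100.0/11.5 = 8.6957; K_W = (4C−1)/(4C−4)+0.615/C = 1.1682; K_s = 1+0.5/C = 1.0575
F_a = (F_max−F_min)/2 = 435 N; F_m = (F_max+F_min)/2 = 905 N
τ_a = K_W·8F_aD/(πd³) = 1.1682 × 72.834 = 85.084 MPa
τ_m = K_s·8F_mD/(πd³) = 1.0575 × 151.53 = 160.24 MPa
Soderberg: 1/n_f = τ_a/S_se + τ_m/S_sy = 85.084/584 + 160.24/857 = 0.14569 + 0.18698 = 0.33267
n_f = 1/0.33267 = 3.006

3.01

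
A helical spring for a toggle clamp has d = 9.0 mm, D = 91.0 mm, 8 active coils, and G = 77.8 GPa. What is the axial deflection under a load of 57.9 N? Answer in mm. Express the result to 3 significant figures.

5.47 mm

k = Gd⁴/(8D³N_a) = (77.8×10³)(9.0⁴)/(8·91.0³·8) = 10.584 N/mm
δ = F/k = 57.9 / 10.584 = 5.4706 mm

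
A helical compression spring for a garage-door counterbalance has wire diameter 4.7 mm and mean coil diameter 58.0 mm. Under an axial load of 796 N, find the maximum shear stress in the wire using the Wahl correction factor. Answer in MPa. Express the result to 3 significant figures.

1260 MPa

Spring index C = D/d = 58.0/4.7 = 12.3404
K_W = (4C−1)/(4C−4) + 0.615/C = 48.362/45.362 + 0.0498 = 1.1160
τ₀ = 8FD/(πd³) = 8·796·58.0/(π·4.7³) = 369344/326.17 = 1132.4 MPa
τ_max = K·τ₀ = 1.1160 × 1132.4 = 1263.7 MPa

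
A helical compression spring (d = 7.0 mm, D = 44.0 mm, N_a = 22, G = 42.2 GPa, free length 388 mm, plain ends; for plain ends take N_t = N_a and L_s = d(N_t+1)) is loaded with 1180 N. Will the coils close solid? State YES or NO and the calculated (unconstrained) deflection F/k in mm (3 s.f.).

k = Gd⁴/(8D³N_a) = (42.2×10³)(7.0⁴)/(8·44.0³·22) = 6.7582 N/mm
N_t = 22; L_s = 7.0·23 = 161 mm; δ_solid = L₀ − L_s = 388 − 161 = 227 mm
δ = F/k = 1180/6.7582 = 174.6 mm
δ < δ_solid → spring does not go solid

NO, δ = 175 mm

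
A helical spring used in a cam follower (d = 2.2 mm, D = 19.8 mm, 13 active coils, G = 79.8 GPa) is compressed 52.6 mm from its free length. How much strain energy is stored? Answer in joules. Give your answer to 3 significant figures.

k = Gd⁴/(8D³N_a) = (79.8×10³)(2.2⁴)/(8·19.8³·13) = 2.3156 N/mm
U = ½kδ² = 0.5 × 2.3156 × 52.6² = 3203.4 N·mm = 3.2034 J

3.20 J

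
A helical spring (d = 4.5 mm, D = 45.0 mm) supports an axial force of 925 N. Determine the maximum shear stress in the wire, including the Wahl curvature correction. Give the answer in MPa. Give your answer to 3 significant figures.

1330 MPa

Spring index C = D/d = 45.0/4.5 = 10.0000
K_W = (4C−1)/(4C−4) + 0.615/C = 39.000/36.000 + 0.0615 = 1.1448
τ₀ = 8FD/(πd³) = 8·925·45.0/(π·4.5³) = 333000/286.28 = 1163.2 MPa
τ_max = K·τ₀ = 1.1448 × 1163.2 = 1331.7 MPa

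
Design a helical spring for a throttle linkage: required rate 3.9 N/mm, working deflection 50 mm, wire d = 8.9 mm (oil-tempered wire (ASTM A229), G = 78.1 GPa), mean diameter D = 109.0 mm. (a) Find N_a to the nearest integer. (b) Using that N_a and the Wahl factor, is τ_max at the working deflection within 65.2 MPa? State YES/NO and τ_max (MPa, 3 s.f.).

N_a = Gd⁴/(8D³k) = (78.1×10³)(8.9⁴)/(8·109.0³·3.9) = 12.13 → N_a = 12
Actual rate k = Gd⁴/(8D³·12) = 3.9415 N/mm
Working load F = kδ = 3.9415·50 = 197.07 N
C = 109.0/8.9 = 12.2472; K_W = (4C−1)/(4C−4)+0.615/C = 1.1169
τ_max = K_W·8FD/(πd³) = 1.1169·77.594 = 86.664 MPa
τ_max > 65.2 MPa → exceeds allowable

(a) 12 coils; (b) NO, τ_max = 86.7 MPa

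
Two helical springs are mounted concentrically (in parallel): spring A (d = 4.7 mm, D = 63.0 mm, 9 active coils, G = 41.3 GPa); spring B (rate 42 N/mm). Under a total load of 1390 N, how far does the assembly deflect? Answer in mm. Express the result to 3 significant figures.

k_A = Gd⁴/(8D³N_a) = (41.3×10³)(4.7⁴)/(8·63.0³·9) = 1.1194 N/mm
Parallel: k_eq = 1.1194 + 42 = 43.119 N/mm
δ = F/k_eq = 1390/43.119 = 32.236 mm

32.2 mm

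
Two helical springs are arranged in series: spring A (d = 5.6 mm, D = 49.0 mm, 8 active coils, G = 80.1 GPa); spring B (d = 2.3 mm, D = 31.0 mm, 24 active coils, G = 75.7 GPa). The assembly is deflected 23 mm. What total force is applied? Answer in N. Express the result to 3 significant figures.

8.23 N

k_A = Gd⁴/(8D³N_a) = (80.1×10³)(5.6⁴)/(8·49.0³·8) = 10.462 N/mm
k_B = Gd⁴/(8D³N_a) = (75.7×10³)(2.3⁴)/(8·31.0³·24) = 0.37036 N/mm
Series: 1/k_eq = 1/10.462 + 1/0.37036 = 2.7957; k_eq = 0.35769 N/mm
F = k_eq·δ = 0.35769·23 = 8.227 N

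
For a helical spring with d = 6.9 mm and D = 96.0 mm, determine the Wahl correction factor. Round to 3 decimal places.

1.102

C = D/d = 96.0/6.9 = 13.9130
K_W = (4C−1)/(4C−4) + 0.615/C = 54.652/51.652 + 0.0442 = 1.1023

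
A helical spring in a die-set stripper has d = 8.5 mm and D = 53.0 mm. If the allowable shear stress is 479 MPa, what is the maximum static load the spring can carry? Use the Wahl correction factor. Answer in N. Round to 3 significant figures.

1760 N

C = D/d = 53.0/8.5 = 6.2353
K_W = (4C−1)/(4C−4) + 0.615/C = 23.941/20.941 + 0.0986 = 1.2419
τ_max = K·8FD/(πd³) → F_max = τ_allow·πd³/(8DK)
F_max = 479·π·8.5³/(8·53.0·1.2419) = 9.2415e+05/526.56 = 1755.1 N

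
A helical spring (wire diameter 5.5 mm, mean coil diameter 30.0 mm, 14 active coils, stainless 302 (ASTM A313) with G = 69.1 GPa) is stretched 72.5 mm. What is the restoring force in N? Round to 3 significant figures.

k = Gd⁴/(8D³N_a) = (69.1×10³)(5.5⁴)/(8·30.0³·14) = 20.91 N/mm
F = k·δ = 20.91 × 72.5 = 1516 N

1520 N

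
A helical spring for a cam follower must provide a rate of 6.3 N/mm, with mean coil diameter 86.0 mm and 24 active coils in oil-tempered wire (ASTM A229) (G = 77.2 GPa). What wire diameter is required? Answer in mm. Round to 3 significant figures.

9.99 mm

d = (8D³N_a·k / G)^(1/4) = (8·86.0³·24·6.3 / (77.2×10³))^0.25
  = (9966)^0.25 = 9.9915 mm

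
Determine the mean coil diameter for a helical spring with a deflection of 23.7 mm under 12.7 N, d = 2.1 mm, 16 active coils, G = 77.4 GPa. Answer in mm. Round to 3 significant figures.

28.0 mm

Required rate k = F/δ = 12.7/23.7 = 0.53586 N/mm
D = (Gd⁴/(8N_a·k))^(1/3) = (77.4×10³·2.1⁴/(8·16·0.53586))^(1/3)
  = (21945.9)^(1/3) = 27.9974 mm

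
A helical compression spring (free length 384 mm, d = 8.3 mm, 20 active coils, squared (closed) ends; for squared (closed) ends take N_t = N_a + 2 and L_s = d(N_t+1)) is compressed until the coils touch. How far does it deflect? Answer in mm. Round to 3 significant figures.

193 mm

N_t = 22; L_s = 8.3·23 = 190.9 mm
δ_solid = L₀ − L_s = 384 − 190.9 = 193.1 mm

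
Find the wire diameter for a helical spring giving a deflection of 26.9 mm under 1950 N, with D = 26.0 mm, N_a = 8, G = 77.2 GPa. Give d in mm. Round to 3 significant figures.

5.70 mm

Required rate k = F/δ = 1950/26.9 = 72.491 N/mm
d = (8D³N_a·k / G)^(1/4) = (8·26.0³·8·72.491 / (77.2×10³))^0.25
  = (1056.2)^0.25 = 5.7009 mm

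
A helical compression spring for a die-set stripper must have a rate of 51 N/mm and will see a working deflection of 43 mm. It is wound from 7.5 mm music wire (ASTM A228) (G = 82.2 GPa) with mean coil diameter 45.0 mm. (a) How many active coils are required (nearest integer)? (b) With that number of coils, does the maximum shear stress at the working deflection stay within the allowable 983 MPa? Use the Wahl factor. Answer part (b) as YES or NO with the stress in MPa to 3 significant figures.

(a) 7 coils; (b) YES, τ_max = 746 MPa

N_a = Gd⁴/(8D³k) = (82.2×10³)(7.5⁴)/(8·45.0³·51) = 6.996 → N_a = 7
Actual rate k = Gd⁴/(8D³·7) = 50.967 N/mm
Working load F = kδ = 50.967·43 = 2191.6 N
C = 45.0/7.5 = 6.0000; K_W = (4C−1)/(4C−4)+0.615/C = 1.2525
τ_max = K_W·8FD/(πd³) = 1.2525·595.29 = 745.6 MPa
τ_max ≤ 983 MPa → acceptable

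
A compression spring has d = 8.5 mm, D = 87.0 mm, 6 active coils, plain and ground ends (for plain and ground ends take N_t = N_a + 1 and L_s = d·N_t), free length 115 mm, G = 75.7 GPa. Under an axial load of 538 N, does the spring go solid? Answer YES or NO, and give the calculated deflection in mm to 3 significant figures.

k = Gd⁴/(8D³N_a) = (75.7×10³)(8.5⁴)/(8·87.0³·6) = 12.502 N/mm
N_t = 7; L_s = 8.5·7 = 59.5 mm; δ_solid = L₀ − L_s = 115 − 59.5 = 55.5 mm
δ = F/k = 538/12.502 = 43.034 mm
δ < δ_solid → spring does not go solid

NO, δ = 43.0 mm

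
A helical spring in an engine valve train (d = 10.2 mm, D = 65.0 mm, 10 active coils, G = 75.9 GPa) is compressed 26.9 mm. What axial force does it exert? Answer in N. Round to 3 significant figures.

k = Gd⁴/(8D³N_a) = (75.9×10³)(10.2⁴)/(8·65.0³·10) = 37.395 N/mm
F = k·δ = 37.395 × 26.9 = 1005.9 N

1010 N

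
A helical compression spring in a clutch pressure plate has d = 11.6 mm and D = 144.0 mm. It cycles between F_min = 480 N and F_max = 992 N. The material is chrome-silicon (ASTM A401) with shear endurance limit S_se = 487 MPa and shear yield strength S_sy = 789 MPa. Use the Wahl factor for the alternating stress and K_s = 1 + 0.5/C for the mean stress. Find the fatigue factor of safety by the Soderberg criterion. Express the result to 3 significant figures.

2.73

C = D/d = 144.0/11.6 = 12.4138; K_W = (4C−1)/(4C−4)+0.615/C = 1.1153; K_s = 1+0.5/C = 1.0403
F_a = (F_max−F_min)/2 = 256 N; F_m = (F_max+F_min)/2 = 736 N
τ_a = K_W·8F_aD/(πd³) = 1.1153 × 60.141 = 67.072 MPa
τ_m = K_s·8F_mD/(πd³) = 1.0403 × 172.9 = 179.87 MPa
Soderberg: 1/n_f = τ_a/S_se + τ_m/S_sy = 67.072/487 + 179.87/789 = 0.13772 + 0.22797 = 0.3657
n_f = 1/0.3657 = 2.735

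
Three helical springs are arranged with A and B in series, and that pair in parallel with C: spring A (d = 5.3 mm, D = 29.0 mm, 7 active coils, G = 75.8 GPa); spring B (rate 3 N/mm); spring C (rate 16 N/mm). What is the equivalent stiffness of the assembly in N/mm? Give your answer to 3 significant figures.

k_A = Gd⁴/(8D³N_a) = (75.8×10³)(5.3⁴)/(8·29.0³·7) = 43.792 N/mm
Springs A,B series: k_AB = 1/(1/43.792+1/3) = 2.8077 N/mm; parallel with C: k_eq = 2.8077+16 = 18.808 N/mm

18.8 N/mm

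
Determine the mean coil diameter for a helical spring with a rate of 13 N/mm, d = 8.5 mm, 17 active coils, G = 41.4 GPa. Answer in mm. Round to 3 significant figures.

49.6 mm

D = (Gd⁴/(8N_a·k))^(1/3) = (41.4×10³·8.5⁴/(8·17·13))^(1/3)
  = (122234)^(1/3) = 49.6285 mm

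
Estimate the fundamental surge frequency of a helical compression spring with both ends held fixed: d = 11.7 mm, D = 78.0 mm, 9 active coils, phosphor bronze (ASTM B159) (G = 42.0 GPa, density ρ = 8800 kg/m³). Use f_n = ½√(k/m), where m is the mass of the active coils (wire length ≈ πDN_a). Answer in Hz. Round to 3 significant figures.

k = Gd⁴/(8D³N_a) = (42.0×10³)(11.7⁴)/(8·78.0³·9) = 23.034 N/mm = 23034 N/m
Wire length L = πDN_a = π·78.0·9 = 2205.4 mm
m = ρ·(πd²/4)·L = 8800 × 107.51×10⁻⁶ m² × 2.2054 m = 2.0866 kg
f_n = ½√(k/m) = 0.5·√(23034/2.0866) = 0.5·√(11039) = 52.534 Hz

52.5 Hz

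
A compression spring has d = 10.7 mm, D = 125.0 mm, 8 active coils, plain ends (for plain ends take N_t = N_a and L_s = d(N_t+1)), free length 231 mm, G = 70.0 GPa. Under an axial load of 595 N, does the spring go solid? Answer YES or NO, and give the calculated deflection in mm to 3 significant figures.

k = Gd⁴/(8D³N_a) = (70.0×10³)(10.7⁴)/(8·125.0³·8) = 7.3405 N/mm
N_t = 8; L_s = 10.7·9 = 96.3 mm; δ_solid = L₀ − L_s = 231 − 96.3 = 134.7 mm
δ = F/k = 595/7.3405 = 81.058 mm
δ < δ_solid → spring does not go solid

NO, δ = 81.1 mm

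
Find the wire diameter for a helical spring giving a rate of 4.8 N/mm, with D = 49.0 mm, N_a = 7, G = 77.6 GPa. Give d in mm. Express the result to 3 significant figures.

4.49 mm

d = (8D³N_a·k / G)^(1/4) = (8·49.0³·7·4.8 / (77.6×10³))^0.25
  = (407.53)^0.25 = 4.4930 mm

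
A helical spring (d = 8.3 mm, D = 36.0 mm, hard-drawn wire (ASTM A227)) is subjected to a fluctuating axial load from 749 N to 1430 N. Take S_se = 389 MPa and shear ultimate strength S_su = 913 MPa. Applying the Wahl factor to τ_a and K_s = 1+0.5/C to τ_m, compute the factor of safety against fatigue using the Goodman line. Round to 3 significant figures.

2.47

C = D/d = 36.0/8.3 = 4.3373; K_W = (4C−1)/(4C−4)+0.615/C = 1.3665; K_s = 1+0.5/C = 1.1153
F_a = (F_max−F_min)/2 = 340.5 N; F_m = (F_max+F_min)/2 = 1089.5 N
τ_a = K_W·8F_aD/(πd³) = 1.3665 × 54.592 = 74.6 MPa
τ_m = K_s·8F_mD/(πd³) = 1.1153 × 174.68 = 194.81 MPa
Goodman: 1/n_f = τ_a/S_se + τ_m/S_su = 74.6/389 + 194.81/913 = 0.19178 + 0.21338 = 0.40515
n_f = 1/0.40515 = 2.468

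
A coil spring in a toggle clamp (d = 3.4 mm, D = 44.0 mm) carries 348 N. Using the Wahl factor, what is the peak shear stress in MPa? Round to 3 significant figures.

Spring index C = D/d = 44.0/3.4 = 12.9412
K_W = (4C−1)/(4C−4) + 0.615/C = 50.765/47.765 + 0.0475 = 1.1103
τ₀ = 8FD/(πd³) = 8·348·44.0/(π·3.4³) = 122496/123.48 = 992.05 MPa
τ_max = K·τ₀ = 1.1103 × 992.05 = 1101.5 MPa

1100 MPa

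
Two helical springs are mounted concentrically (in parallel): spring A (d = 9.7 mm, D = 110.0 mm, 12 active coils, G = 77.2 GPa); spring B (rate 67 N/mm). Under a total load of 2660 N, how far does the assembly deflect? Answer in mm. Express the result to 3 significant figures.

36.8 mm

k_A = Gd⁴/(8D³N_a) = (77.2×10³)(9.7⁴)/(8·110.0³·12) = 5.3488 N/mm
Parallel: k_eq = 5.3488 + 67 = 72.349 N/mm
δ = F/k_eq = 2660/72.349 = 36.766 mm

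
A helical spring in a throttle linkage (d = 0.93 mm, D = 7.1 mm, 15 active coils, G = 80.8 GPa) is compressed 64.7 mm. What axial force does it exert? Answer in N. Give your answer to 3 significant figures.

k = Gd⁴/(8D³N_a) = (80.8×10³)(0.93⁴)/(8·7.1³·15) = 1.4073 N/mm
F = k·δ = 1.4073 × 64.7 = 91.052 N

91.1 N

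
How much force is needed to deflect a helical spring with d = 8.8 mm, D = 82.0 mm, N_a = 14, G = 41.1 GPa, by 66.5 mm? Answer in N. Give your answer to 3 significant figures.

265 N

k = Gd⁴/(8D³N_a) = (41.1×10³)(8.8⁴)/(8·82.0³·14) = 3.9913 N/mm
F = k·δ = 3.9913 × 66.5 = 265.42 N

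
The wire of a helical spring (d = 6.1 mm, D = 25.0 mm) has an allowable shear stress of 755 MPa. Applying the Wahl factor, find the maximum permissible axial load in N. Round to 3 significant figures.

C = D/d = 25.0/6.1 = 4.0984
K_W = (4C−1)/(4C−4) + 0.615/C = 15.393/12.393 + 0.1501 = 1.3921
τ_max = K·8FD/(πd³) → F_max = τ_allow·πd³/(8DK)
F_max = 755·π·6.1³/(8·25.0·1.3921) = 5.3838e+05/278.42 = 1933.7 N

1930 N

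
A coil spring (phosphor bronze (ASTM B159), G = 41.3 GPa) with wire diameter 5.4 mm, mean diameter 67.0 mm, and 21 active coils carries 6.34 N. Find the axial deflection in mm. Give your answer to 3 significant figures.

9.12 mm

k = Gd⁴/(8D³N_a) = (41.3×10³)(5.4⁴)/(8·67.0³·21) = 0.69501 N/mm
δ = F/k = 6.34 / 0.69501 = 9.1222 mm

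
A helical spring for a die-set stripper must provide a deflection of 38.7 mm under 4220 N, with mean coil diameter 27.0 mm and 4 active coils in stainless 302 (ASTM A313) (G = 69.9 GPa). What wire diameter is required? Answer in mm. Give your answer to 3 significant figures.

Required rate k = F/δ = 4220/38.7 = 109.04 N/mm
d = (8D³N_a·k / G)^(1/4) = (8·27.0³·4·109.04 / (69.9×10³))^0.25
  = (982.57)^0.25 = 5.5988 mm

5.60 mm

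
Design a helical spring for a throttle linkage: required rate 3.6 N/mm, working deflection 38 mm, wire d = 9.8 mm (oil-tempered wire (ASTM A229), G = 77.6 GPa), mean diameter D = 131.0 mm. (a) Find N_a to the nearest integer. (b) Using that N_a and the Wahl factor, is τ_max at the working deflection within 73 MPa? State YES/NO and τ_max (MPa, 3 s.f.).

N_a = Gd⁴/(8D³k) = (77.6×10³)(9.8⁴)/(8·131.0³·3.6) = 11.06 → N_a = 11
Actual rate k = Gd⁴/(8D³·11) = 3.618 N/mm
Working load F = kδ = 3.618·38 = 137.48 N
C = 131.0/9.8 = 13.3673; K_W = (4C−1)/(4C−4)+0.615/C = 1.1067
τ_max = K_W·8FD/(πd³) = 1.1067·48.729 = 53.926 MPa
τ_max ≤ 73 MPa → acceptable

(a) 11 coils; (b) YES, τ_max = 53.9 MPa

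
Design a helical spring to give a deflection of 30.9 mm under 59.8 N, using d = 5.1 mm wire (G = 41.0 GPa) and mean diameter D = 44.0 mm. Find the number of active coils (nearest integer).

Required rate k = F/δ = 59.8/30.9 = 1.9353 N/mm
N_a = Gd⁴/(8D³k) = (41.0×10³ × 5.1⁴)/(8 × 44.0³ × 1.9353)
    = 2.77373e+07 / 1.31884e+06 = 21.03 → 21 coils

21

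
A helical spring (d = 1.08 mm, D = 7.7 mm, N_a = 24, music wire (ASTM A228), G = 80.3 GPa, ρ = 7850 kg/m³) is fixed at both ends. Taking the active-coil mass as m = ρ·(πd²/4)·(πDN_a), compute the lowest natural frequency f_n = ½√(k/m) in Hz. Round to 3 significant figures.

k = Gd⁴/(8D³N_a) = (80.3×10³)(1.08⁴)/(8·7.7³·24) = 1.2463 N/mm = 1246.3 N/m
Wire length L = πDN_a = π·7.7·24 = 580.57 mm
m = ρ·(πd²/4)·L = 7850 × 0.91609×10⁻⁶ m² × 0.58057 m = 0.004175 kg
f_n = ½√(k/m) = 0.5·√(1246.3/0.004175) = 0.5·√(2.9852e+05) = 273.19 Hz

273 Hz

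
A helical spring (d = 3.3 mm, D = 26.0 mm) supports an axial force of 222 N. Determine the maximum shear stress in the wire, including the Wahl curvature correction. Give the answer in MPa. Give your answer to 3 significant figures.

486 MPa

Spring index C = D/d = 26.0/3.3 = 7.8788
K_W = (4C−1)/(4C−4) + 0.615/C = 30.515/27.515 + 0.0781 = 1.1871
τ₀ = 8FD/(πd³) = 8·222·26.0/(π·3.3³) = 46176/112.9 = 409 MPa
τ_max = K·τ₀ = 1.1871 × 409 = 485.52 MPa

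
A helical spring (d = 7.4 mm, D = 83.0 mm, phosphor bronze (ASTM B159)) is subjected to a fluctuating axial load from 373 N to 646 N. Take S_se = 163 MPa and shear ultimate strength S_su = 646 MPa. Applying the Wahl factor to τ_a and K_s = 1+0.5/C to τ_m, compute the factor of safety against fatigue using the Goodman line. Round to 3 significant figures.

1.08

C = D/d = 83.0/7.4 = 11.2162; K_W = (4C−1)/(4C−4)+0.615/C = 1.1282; K_s = 1+0.5/C = 1.0446
F_a = (F_max−F_min)/2 = 136.5 N; F_m = (F_max+F_min)/2 = 509.5 N
τ_a = K_W·8F_aD/(πd³) = 1.1282 × 71.196 = 80.326 MPa
τ_m = K_s·8F_mD/(πd³) = 1.0446 × 265.75 = 277.59 MPa
Goodman: 1/n_f = τ_a/S_se + τ_m/S_su = 80.326/163 + 277.59/646 = 0.49280 + 0.42971 = 0.92251
n_f = 1/0.92251 = 1.084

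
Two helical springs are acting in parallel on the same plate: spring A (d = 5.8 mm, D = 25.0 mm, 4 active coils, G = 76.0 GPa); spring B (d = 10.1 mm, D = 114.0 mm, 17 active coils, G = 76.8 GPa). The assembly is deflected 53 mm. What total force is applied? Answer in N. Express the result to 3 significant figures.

k_A = Gd⁴/(8D³N_a) = (76.0×10³)(5.8⁴)/(8·25.0³·4) = 172.01 N/mm
k_B = Gd⁴/(8D³N_a) = (76.8×10³)(10.1⁴)/(8·114.0³·17) = 3.9664 N/mm
Parallel: k_eq = 172.01 + 3.9664 = 175.98 N/mm
F = k_eq·δ = 175.98·53 = 9326.8 N

9330 N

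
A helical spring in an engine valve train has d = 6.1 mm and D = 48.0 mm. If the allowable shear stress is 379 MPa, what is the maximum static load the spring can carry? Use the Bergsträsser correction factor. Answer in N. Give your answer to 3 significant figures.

C = D/d = 48.0/6.1 = 7.8689
K_B = (4C+2)/(4C−3) = 33.475/28.475 = 1.1756
τ_max = K·8FD/(πd³) → F_max = τ_allow·πd³/(8DK)
F_max = 379·π·6.1³/(8·48.0·1.1756) = 2.7026e+05/451.43 = 598.68 N

599 N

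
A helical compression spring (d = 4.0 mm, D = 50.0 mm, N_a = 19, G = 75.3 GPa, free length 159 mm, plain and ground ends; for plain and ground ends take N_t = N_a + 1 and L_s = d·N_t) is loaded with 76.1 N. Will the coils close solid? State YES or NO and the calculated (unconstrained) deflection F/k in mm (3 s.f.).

k = Gd⁴/(8D³N_a) = (75.3×10³)(4.0⁴)/(8·50.0³·19) = 1.0146 N/mm
N_t = 20; L_s = 4.0·20 = 80 mm; δ_solid = L₀ − L_s = 159 − 80 = 79 mm
δ = F/k = 76.1/1.0146 = 75.007 mm
δ < δ_solid → spring does not go solid

NO, δ = 75.0 mm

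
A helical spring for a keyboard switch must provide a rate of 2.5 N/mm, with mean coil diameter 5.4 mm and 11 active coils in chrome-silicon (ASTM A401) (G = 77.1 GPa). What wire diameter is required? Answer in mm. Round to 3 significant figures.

0.819 mm

d = (8D³N_a·k / G)^(1/4) = (8·5.4³·11·2.5 / (77.1×10³))^0.25
  = (0.44931)^0.25 = 0.8187 mm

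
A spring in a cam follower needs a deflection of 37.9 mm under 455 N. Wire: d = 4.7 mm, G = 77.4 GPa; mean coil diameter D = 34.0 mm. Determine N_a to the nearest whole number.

10

Required rate k = F/δ = 455/37.9 = 12.005 N/mm
N_a = Gd⁴/(8D³k) = (77.4×10³ × 4.7⁴)/(8 × 34.0³ × 12.005)
    = 3.77687e+07 / 3.77484e+06 = 10.01 → 10 coils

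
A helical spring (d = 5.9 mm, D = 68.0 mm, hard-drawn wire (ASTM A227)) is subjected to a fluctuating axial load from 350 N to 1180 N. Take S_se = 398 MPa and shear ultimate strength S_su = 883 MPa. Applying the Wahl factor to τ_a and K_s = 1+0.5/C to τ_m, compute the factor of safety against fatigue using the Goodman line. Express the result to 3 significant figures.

C = D/d = 68.0/5.9 = 11.5254; K_W = (4C−1)/(4C−4)+0.615/C = 1.1246; K_s = 1+0.5/C = 1.0434
F_a = (F_max−F_min)/2 = 415 N; F_m = (F_max+F_min)/2 = 765 N
τ_a = K_W·8F_aD/(πd³) = 1.1246 × 349.9 = 393.5 MPa
τ_m = K_s·8F_mD/(πd³) = 1.0434 × 644.99 = 672.97 MPa
Goodman: 1/n_f = τ_a/S_se + τ_m/S_su = 393.5/398 + 672.97/883 = 0.98870 + 0.76214 = 1.7508
n_f = 1/1.7508 = 0.5712

0.571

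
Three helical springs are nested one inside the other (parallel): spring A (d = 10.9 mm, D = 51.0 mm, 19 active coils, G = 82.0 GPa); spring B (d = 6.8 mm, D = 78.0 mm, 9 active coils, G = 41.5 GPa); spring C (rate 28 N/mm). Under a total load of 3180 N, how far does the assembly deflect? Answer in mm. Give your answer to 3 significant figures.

k_A = Gd⁴/(8D³N_a) = (82.0×10³)(10.9⁴)/(8·51.0³·19) = 57.407 N/mm
k_B = Gd⁴/(8D³N_a) = (41.5×10³)(6.8⁴)/(8·78.0³·9) = 2.597 N/mm
Parallel: k_eq = 57.407 + 2.597 + 28 = 88.004 N/mm
δ = F/k_eq = 3180/88.004 = 36.135 mm

36.1 mm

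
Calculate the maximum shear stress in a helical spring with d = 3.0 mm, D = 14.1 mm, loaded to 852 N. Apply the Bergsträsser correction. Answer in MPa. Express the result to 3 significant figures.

1490 MPa

Spring index C = D/d = 14.1/3.0 = 4.7000
K_B = (4C+2)/(4C−3) = 20.800/15.800 = 1.3165
τ₀ = 8FD/(πd³) = 8·852·14.1/(π·3.0³) = 96105.6/84.823 = 1133 MPa
τ_max = K·τ₀ = 1.3165 × 1133 = 1491.6 MPa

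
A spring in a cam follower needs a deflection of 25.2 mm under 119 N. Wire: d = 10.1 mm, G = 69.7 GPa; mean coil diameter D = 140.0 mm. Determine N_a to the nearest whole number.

Required rate k = F/δ = 119/25.2 = 4.7222 N/mm
N_a = Gd⁴/(8D³k) = (69.7×10³ × 10.1⁴)/(8 × 140.0³ × 4.7222)
    = 7.25301e+08 / 1.03662e+08 = 6.997 → 7 coils

7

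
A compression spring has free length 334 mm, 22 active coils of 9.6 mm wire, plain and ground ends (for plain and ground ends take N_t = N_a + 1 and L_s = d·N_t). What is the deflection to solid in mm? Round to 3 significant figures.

113 mm

N_t = 23; L_s = 9.6·23 = 220.8 mm
δ_solid = L₀ − L_s = 334 − 220.8 = 113.2 mm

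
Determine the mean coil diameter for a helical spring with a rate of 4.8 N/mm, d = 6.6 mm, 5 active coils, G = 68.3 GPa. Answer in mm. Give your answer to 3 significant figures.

D = (Gd⁴/(8N_a·k))^(1/3) = (68.3×10³·6.6⁴/(8·5·4.8))^(1/3)
  = (674987)^(1/3) = 87.7200 mm

87.7 mm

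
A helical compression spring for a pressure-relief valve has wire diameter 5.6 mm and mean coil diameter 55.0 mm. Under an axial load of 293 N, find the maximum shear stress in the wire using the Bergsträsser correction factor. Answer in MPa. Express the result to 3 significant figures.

Spring index C = D/d = 55.0/5.6 = 9.8214
K_B = (4C+2)/(4C−3) = 41.286/36.286 = 1.1378
τ₀ = 8FD/(πd³) = 8·293·55.0/(π·5.6³) = 128920/551.71 = 233.67 MPa
τ_max = K·τ₀ = 1.1378 × 233.67 = 265.87 MPa

266 MPa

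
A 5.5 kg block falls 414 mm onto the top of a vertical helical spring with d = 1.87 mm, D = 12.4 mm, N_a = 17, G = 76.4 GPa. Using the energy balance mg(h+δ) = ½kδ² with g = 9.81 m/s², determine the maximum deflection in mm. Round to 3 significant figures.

127 mm

k = Gd⁴/(8D³N_a) = (76.4×10³)(1.87⁴)/(8·12.4³·17) = 3.6029 N/mm
W = mg = 5.5 × 9.81 = 53.955 N
½kδ² − Wδ − Wh = 0 → δ = (W + √(W² + 2kWh))/k
δ = (53.955 + √(2911.1 + 160960))/3.6029 = (53.955 + 404.81)/3.6029 = 127.33 mm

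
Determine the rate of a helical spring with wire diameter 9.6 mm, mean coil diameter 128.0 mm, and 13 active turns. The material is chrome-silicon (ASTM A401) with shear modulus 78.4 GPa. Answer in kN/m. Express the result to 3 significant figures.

3.05 kN/m

k = Gd⁴/(8D³N_a) = (78.4×10³ × 9.6⁴) / (8 × 128.0³ × 13)
  = 6.65888e+08 / 2.18104e+08 = 3.0531 N/mm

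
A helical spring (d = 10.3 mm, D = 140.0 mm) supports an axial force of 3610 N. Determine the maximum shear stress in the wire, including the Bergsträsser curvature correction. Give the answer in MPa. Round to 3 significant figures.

1290 MPa

Spring index C = D/d = 140.0/10.3 = 13.5922
K_B = (4C+2)/(4C−3) = 56.369/51.369 = 1.0973
τ₀ = 8FD/(πd³) = 8·3610·140.0/(π·10.3³) = 4.0432e+06/3432.9 = 1177.8 MPa
τ_max = K·τ₀ = 1.0973 × 1177.8 = 1292.4 MPa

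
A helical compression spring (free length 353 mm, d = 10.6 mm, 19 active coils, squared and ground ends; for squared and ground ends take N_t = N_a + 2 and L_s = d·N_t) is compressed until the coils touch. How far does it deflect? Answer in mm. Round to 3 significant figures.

N_t = 21; L_s = 10.6·21 = 222.6 mm
δ_solid = L₀ − L_s = 353 − 222.6 = 130.4 mm

130 mm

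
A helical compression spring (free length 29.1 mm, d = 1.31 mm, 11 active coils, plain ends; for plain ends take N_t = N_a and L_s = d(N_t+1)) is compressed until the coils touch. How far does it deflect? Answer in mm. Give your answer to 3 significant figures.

13.4 mm

N_t = 11; L_s = 1.31·12 = 15.72 mm
δ_solid = L₀ − L_s = 29.1 − 15.72 = 13.38 mm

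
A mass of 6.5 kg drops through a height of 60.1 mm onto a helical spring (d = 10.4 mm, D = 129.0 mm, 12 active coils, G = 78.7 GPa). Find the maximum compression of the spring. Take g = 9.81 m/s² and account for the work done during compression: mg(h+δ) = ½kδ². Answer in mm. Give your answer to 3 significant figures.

k = Gd⁴/(8D³N_a) = (78.7×10³)(10.4⁴)/(8·129.0³·12) = 4.4675 N/mm
W = mg = 6.5 × 9.81 = 63.765 N
½kδ² − Wδ − Wh = 0 → δ = (W + √(W² + 2kWh))/k
δ = (63.765 + √(4066 + 34241.6))/4.4675 = (63.765 + 195.72)/4.4675 = 58.083 mm

58.1 mm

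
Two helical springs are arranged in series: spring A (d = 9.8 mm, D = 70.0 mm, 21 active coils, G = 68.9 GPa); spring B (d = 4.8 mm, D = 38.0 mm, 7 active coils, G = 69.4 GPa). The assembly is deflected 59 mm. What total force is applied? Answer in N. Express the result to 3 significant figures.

339 N

k_A = Gd⁴/(8D³N_a) = (68.9×10³)(9.8⁴)/(8·70.0³·21) = 11.029 N/mm
k_B = Gd⁴/(8D³N_a) = (69.4×10³)(4.8⁴)/(8·38.0³·7) = 11.989 N/mm
Series: 1/k_eq = 1/11.029 + 1/11.989 = 0.17408; k_eq = 5.7444 N/mm
F = k_eq·δ = 5.7444·59 = 338.92 N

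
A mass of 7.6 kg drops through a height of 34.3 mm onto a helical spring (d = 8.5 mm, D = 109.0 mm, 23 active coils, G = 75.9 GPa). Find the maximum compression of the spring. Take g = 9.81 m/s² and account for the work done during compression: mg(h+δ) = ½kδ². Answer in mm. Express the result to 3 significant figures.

k = Gd⁴/(8D³N_a) = (75.9×10³)(8.5⁴)/(8·109.0³·23) = 1.6627 N/mm
W = mg = 7.6 × 9.81 = 74.556 N
½kδ² − Wδ − Wh = 0 → δ = (W + √(W² + 2kWh))/k
δ = (74.556 + √(5558.6 + 8504.07))/1.6627 = (74.556 + 118.59)/1.6627 = 116.16 mm

116 mm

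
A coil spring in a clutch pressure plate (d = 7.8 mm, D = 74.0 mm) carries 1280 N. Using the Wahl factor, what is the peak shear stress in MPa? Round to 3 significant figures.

586 MPa

Spring index C = D/d = 74.0/7.8 = 9.4872
K_W = (4C−1)/(4C−4) + 0.615/C = 36.949/33.949 + 0.0648 = 1.1532
τ₀ = 8FD/(πd³) = 8·1280·74.0/(π·7.8³) = 757760/1490.8 = 508.27 MPa
τ_max = K·τ₀ = 1.1532 × 508.27 = 586.14 MPa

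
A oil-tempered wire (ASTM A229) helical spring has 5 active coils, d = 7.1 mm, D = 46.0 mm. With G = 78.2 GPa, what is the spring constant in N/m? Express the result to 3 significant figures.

k = Gd⁴/(8D³N_a) = (78.2×10³ × 7.1⁴) / (8 × 46.0³ × 5)
  = 1.98719e+08 / 3.89344e+06 = 51.04 N/mm = 51040 N/m

51000 N/m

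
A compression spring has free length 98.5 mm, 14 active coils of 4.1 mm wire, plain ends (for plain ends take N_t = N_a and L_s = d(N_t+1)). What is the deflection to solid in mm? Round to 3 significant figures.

37.0 mm

N_t = 14; L_s = 4.1·15 = 61.5 mm
δ_solid = L₀ − L_s = 98.5 − 61.5 = 37 mm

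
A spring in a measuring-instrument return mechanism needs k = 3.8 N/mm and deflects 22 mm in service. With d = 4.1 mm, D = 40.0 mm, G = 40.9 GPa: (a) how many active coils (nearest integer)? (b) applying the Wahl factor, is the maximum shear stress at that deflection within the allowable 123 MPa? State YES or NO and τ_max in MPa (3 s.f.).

(a) 6 coils; (b) NO, τ_max = 141 MPa

N_a = Gd⁴/(8D³k) = (40.9×10³)(4.1⁴)/(8·40.0³·3.8) = 5.94 → N_a = 6
Actual rate k = Gd⁴/(8D³·6) = 3.7622 N/mm
Working load F = kδ = 3.7622·22 = 82.768 N
C = 40.0/4.1 = 9.7561; K_W = (4C−1)/(4C−4)+0.615/C = 1.1487
τ_max = K_W·8FD/(πd³) = 1.1487·122.32 = 140.51 MPa
τ_max > 123 MPa → exceeds allowable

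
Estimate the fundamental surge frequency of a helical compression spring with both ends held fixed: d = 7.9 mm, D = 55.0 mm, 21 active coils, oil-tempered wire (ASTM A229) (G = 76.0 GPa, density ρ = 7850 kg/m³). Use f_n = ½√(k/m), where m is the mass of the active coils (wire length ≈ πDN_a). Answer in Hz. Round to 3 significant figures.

k = Gd⁴/(8D³N_a) = (76.0×10³)(7.9⁴)/(8·55.0³·21) = 10.591 N/mm = 10591 N/m
Wire length L = πDN_a = π·55.0·21 = 3628.5 mm
m = ρ·(πd²/4)·L = 7850 × 49.017×10⁻⁶ m² × 3.6285 m = 1.3962 kg
f_n = ½√(k/m) = 0.5·√(10591/1.3962) = 0.5·√(7585.4) = 43.547 Hz

43.5 Hz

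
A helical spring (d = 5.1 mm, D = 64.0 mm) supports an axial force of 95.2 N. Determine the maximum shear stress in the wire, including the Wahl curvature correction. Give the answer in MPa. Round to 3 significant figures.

Spring index C = D/d = 64.0/5.1 = 12.5490
K_W = (4C−1)/(4C−4) + 0.615/C = 49.196/46.196 + 0.0490 = 1.1139
τ₀ = 8FD/(πd³) = 8·95.2·64.0/(π·5.1³) = 48742.4/416.74 = 116.96 MPa
τ_max = K·τ₀ = 1.1139 × 116.96 = 130.29 MPa

130 MPa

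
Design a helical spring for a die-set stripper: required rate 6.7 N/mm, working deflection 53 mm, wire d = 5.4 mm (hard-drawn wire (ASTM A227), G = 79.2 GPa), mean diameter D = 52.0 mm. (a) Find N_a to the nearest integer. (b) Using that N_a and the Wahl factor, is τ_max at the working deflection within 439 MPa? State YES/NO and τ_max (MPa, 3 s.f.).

N_a = Gd⁴/(8D³k) = (79.2×10³)(5.4⁴)/(8·52.0³·6.7) = 8.936 → N_a = 9
Actual rate k = Gd⁴/(8D³·9) = 6.6521 N/mm
Working load F = kδ = 6.6521·53 = 352.56 N
C = 52.0/5.4 = 9.6296; K_W = (4C−1)/(4C−4)+0.615/C = 1.1508
τ_max = K_W·8FD/(πd³) = 1.1508·296.48 = 341.18 MPa
τ_max ≤ 439 MPa → acceptable

(a) 9 coils; (b) YES, τ_max = 341 MPa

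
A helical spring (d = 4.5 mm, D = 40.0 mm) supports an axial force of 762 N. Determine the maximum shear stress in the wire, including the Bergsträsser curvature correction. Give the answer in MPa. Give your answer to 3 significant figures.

Spring index C = D/d = 40.0/4.5 = 8.8889
K_B = (4C+2)/(4C−3) = 37.556/32.556 = 1.1536
τ₀ = 8FD/(πd³) = 8·762·40.0/(π·4.5³) = 243840/286.28 = 851.76 MPa
τ_max = K·τ₀ = 1.1536 × 851.76 = 982.58 MPa

983 MPa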